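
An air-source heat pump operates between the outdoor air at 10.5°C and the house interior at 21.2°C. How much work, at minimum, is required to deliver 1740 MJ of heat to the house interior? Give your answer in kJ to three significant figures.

63300 kJ

In absolute terms T_C = 283.65 K and T_H = 294.35 K, so ΔT = 10.70 K.
The reversible limit is COP_HP = T_H/ΔT = 27.51, so W_min = Q_H/COP = Q_H·ΔT/T_H.
W_min = 1740 × 10.70/294.35 = 63.25 MJ = 63250 kJ.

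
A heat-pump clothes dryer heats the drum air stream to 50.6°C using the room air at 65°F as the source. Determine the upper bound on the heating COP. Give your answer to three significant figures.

In absolute terms T_C = 291.48 K and T_H = 323.75 K, so ΔT = 32.27 K.
For a reversible cycle, COP_Carnot = T_H/ΔT = 323.75/32.27 = 10.03.

10.0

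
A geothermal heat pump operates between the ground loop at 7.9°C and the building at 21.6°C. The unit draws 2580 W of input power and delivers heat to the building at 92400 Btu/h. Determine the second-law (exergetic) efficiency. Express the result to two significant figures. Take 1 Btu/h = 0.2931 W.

Converting, Q̇_H = 92400 Btu/h = 27080 W, so COP_actual = Q̇_H/Ẇ = 27080/2580 = 10.50.
In absolute terms T_C = 281.05 K and T_H = 294.75 K, so ΔT = 13.70 K.
COP_Carnot = T_H/ΔT = 294.75/13.70 = 21.51.
η_II = COP_actual/COP_Carnot = 10.50/21.51 = 0.4879.

0.49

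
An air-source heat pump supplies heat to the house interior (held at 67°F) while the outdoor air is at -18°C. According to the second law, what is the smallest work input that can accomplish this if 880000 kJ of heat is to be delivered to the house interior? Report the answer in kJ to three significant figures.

In absolute terms T_C = 255.15 K and T_H = 292.59 K, so ΔT = 37.44 K.
The reversible limit is COP_HP = T_H/ΔT = 7.814, so W_min = Q_H/COP = Q_H·ΔT/T_H.
W_min = 880000 × 37.44/292.59 = 112600 kJ.

113000 kJ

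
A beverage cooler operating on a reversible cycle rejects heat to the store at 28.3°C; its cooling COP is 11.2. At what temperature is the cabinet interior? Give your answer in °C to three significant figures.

For a Carnot refrigerator COP_R = T_C/(T_H − T_C), so T_C = COP·T_H/(1 + COP).
With T_H = 301.45 K, T_C = 11.2 × 301.45/12.20 = 276.74 K.
Converting, 276.74 K = 3.59°C.

3.59 °C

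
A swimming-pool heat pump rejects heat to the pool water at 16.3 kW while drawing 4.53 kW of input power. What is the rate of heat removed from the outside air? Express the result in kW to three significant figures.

11.8 kW

For a cyclic device the first law requires Q̇_H = Q̇_C + Ẇ.
Q̇_C = Q̇_H − Ẇ = 11.77 kW.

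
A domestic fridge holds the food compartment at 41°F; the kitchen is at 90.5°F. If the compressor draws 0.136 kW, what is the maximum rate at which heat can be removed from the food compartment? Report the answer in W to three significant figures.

1380 W

In absolute terms T_C = 278.15 K and T_H = 305.65 K, so ΔT = 27.50 K.
COP_Carnot = T_C/ΔT = 278.15/27.50 = 10.11.
Q̇_max = COP_Carnot × Ẇ = 10.11 × 0.1360 kW = 1.376 kW = 1376 W.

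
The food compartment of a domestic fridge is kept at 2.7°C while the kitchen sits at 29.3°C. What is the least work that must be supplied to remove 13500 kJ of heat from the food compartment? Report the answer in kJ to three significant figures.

In absolute terms T_C = 275.85 K and T_H = 302.45 K, so ΔT = 26.60 K.
The reversible limit is COP_R = T_C/ΔT = 10.37, so W_min = Q_C/COP = Q_C·ΔT/T_C.
W_min = 13500 × 26.60/275.85 = 1302 kJ.

1300 kJ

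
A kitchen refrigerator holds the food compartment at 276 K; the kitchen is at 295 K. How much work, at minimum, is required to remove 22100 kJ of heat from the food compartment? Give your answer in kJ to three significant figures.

1520 kJ

The reservoir spacing is ΔT = 295 − 276 = 19.00 K.
The reversible limit is COP_R = T_C/ΔT = 14.53, so W_min = Q_C/COP = Q_C·ΔT/T_C.
W_min = 22100 × 19.00/276.00 = 1521 kJ.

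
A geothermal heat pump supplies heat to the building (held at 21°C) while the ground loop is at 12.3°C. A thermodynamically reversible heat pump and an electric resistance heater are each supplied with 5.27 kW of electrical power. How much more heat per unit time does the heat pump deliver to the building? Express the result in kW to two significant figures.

In absolute terms T_C = 285.45 K and T_H = 294.15 K, so ΔT = 8.700 K.
COP_Carnot = T_H/ΔT = 294.15/8.700 = 33.81.
The heat pump delivers Q̇_H = COP × Ẇ = 178.2 kW; the resistance heater delivers Ẇ = 5.270 kW.
Extra = (COP − 1)·Ẇ = 172.9 kW.

170 kW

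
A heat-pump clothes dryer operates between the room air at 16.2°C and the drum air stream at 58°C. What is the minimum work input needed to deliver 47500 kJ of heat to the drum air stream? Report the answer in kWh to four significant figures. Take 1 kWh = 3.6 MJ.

In absolute terms T_C = 289.35 K and T_H = 331.15 K, so ΔT = 41.80 K.
The reversible limit is COP_HP = T_H/ΔT = 7.922, so W_min = Q_H/COP = Q_H·ΔT/T_H.
W_min = 47500 × 41.80/331.15 = 5996 kJ = 1.665 kWh.

1.665 kWh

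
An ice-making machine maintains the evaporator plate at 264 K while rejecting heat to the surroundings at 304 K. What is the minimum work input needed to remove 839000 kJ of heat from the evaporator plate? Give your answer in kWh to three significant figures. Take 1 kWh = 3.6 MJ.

35.3 kWh

The reservoir spacing is ΔT = 304 − 264 = 40.00 K.
The reversible limit is COP_R = T_C/ΔT = 6.600, so W_min = Q_C/COP = Q_C·ΔT/T_C.
W_min = 839000 × 40.00/264.00 = 127100 kJ = 35.31 kWh.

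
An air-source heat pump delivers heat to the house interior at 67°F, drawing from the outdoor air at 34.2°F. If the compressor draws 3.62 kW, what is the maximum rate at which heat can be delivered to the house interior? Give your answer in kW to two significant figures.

In absolute terms T_C = 274.37 K and T_H = 292.59 K, so ΔT = 18.22 K.
COP_Carnot = T_H/ΔT = 292.59/18.22 = 16.06.
Q̇_max = COP_Carnot × Ẇ = 16.06 × 3.620 kW = 58.13 kW.

58 kW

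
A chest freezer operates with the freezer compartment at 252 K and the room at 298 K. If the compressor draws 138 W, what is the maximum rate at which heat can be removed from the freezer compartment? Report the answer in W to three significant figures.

756 W

The reservoir spacing is ΔT = 298 − 252 = 46.00 K.
COP_Carnot = T_C/ΔT = 252.00/46.00 = 5.478.
Q̇_max = COP_Carnot × Ẇ = 5.478 × 138.0 W = 756.0 W.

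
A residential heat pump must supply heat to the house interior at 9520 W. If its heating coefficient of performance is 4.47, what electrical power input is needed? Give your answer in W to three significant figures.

Ẇ = Q̇_H/COP_HP = 9520/4.47 = 2130 W.

2130 W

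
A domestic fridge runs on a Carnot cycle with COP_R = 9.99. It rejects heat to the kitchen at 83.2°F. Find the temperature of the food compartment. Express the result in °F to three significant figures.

33.8 °F

For a Carnot refrigerator COP_R = T_C/(T_H − T_C), so T_C = COP·T_H/(1 + COP).
With T_H = 301.59 K, T_C = 9.99 × 301.59/10.99 = 274.15 K.
Converting, 274.15 K = 33.80°F.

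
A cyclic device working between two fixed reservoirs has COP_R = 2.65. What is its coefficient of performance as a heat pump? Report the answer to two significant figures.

3.7

The first law on one cycle gives Q_H = Q_C + W, so Q_H/W = Q_C/W + 1.
COP_HP = COP_R + 1 = 2.65 + 1 = 3.65.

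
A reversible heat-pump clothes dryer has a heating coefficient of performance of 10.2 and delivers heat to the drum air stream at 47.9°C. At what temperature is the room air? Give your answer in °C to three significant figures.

16.4 °C

COP_HP = T_H/(T_H − T_C) gives T_H − T_C = T_H/COP.
With T_H = 321.05 K, T_C = 321.05 × (1 − 1/10.2) = 289.57 K.
Converting, 289.57 K = 16.42°C.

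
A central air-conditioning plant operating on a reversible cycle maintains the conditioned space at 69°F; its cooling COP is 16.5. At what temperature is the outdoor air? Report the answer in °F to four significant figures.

101.0 °F

COP_R = T_C/(T_H − T_C) gives T_H − T_C = T_C/COP.
With T_C = 293.71 K, T_H = 293.71 × (1 + 1/16.5) = 311.51 K.
Converting, 311.51 K = 101.04°F.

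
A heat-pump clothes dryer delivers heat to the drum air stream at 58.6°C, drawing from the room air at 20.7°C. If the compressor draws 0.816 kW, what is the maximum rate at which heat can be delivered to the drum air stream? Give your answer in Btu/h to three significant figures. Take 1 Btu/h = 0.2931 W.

24400 Btu/h

In absolute terms T_C = 293.85 K and T_H = 331.75 K, so ΔT = 37.90 K.
COP_Carnot = T_H/ΔT = 331.75/37.90 = 8.753.
Q̇_max = COP_Carnot × Ẇ = 8.753 × 0.8160 kW = 7.143 kW = 24370 Btu/h.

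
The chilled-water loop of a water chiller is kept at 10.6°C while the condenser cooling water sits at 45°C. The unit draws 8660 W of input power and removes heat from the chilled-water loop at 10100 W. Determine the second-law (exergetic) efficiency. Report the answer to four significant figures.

COP_actual = Q̇_C/Ẇ = 10100/8660 = 1.166.
In absolute terms T_C = 283.75 K and T_H = 318.15 K, so ΔT = 34.40 K.
COP_Carnot = T_C/ΔT = 283.75/34.40 = 8.249.
η_II = COP_actual/COP_Carnot = 1.166/8.249 = 0.1414.

0.1414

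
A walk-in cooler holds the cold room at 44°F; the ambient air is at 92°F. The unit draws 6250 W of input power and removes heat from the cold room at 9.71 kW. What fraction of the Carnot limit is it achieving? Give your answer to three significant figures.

0.148

Converting, Q̇_C = 9.710 kW = 9710 W, so COP_actual = Q̇_C/Ẇ = 9710/6250 = 1.554.
In absolute terms T_C = 279.82 K and T_H = 306.48 K, so ΔT = 26.67 K.
COP_Carnot = T_C/ΔT = 279.82/26.67 = 10.49.
η_II = COP_actual/COP_Carnot = 1.554/10.49 = 0.1481.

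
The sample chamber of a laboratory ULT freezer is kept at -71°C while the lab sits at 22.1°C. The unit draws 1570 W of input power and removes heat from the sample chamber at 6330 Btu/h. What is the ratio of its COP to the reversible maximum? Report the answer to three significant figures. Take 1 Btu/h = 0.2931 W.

Converting, Q̇_C = 6330 Btu/h = 1855 W, so COP_actual = Q̇_C/Ẇ = 1855/1570 = 1.182.
In absolute terms T_C = 202.15 K and T_H = 295.25 K, so ΔT = 93.10 K.
COP_Carnot = T_C/ΔT = 202.15/93.10 = 2.171.
η_II = COP_actual/COP_Carnot = 1.182/2.171 = 0.5442.

0.544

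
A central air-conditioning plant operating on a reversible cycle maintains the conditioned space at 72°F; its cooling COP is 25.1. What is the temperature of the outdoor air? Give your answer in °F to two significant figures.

93 °F

COP_R = T_C/(T_H − T_C) gives T_H − T_C = T_C/COP.
With T_C = 295.37 K, T_H = 295.37 × (1 + 1/25.1) = 307.14 K.
Converting, 307.14 K = 93.18°F.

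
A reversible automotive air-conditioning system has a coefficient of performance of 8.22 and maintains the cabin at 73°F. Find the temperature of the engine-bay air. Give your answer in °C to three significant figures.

COP_R = T_C/(T_H − T_C) gives T_H − T_C = T_C/COP.
With T_C = 295.93 K, T_H = 295.93 × (1 + 1/8.22) = 331.93 K.
Converting, 331.93 K = 58.78°C.

58.8 °C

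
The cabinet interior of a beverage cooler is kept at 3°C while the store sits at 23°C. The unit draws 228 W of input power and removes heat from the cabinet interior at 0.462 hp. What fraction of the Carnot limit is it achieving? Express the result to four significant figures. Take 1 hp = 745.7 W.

0.1094

Converting, Q̇_C = 0.4620 hp = 344.5 W, so COP_actual = Q̇_C/Ẇ = 344.5/228.0 = 1.511.
In absolute terms T_C = 276.15 K and T_H = 296.15 K, so ΔT = 20.00 K.
COP_Carnot = T_C/ΔT = 276.15/20.00 = 13.81.
η_II = COP_actual/COP_Carnot = 1.511/13.81 = 0.1094.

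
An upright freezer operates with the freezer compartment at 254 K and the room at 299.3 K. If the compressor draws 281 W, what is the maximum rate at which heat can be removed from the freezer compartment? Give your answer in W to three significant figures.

1580 W

The reservoir spacing is ΔT = 299.3 − 254 = 45.30 K.
COP_Carnot = T_C/ΔT = 254.00/45.30 = 5.607.
Q̇_max = COP_Carnot × Ẇ = 5.607 × 281.0 W = 1576 W.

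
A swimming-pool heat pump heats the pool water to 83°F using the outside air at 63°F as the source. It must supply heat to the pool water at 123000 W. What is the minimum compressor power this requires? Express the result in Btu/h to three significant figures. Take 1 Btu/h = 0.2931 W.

15500 Btu/h

In absolute terms T_C = 290.37 K and T_H = 301.48 K, so ΔT = 11.11 K.
COP_Carnot = T_H/ΔT = 301.48/11.11 = 27.13.
Ẇ_min = Q̇/COP_Carnot = 123000/27.13 = 4533 W = 15470 Btu/h.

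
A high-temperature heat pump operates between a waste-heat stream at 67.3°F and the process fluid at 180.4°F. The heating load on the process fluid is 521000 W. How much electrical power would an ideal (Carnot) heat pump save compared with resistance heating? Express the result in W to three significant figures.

In absolute terms T_C = 292.76 K and T_H = 355.59 K, so ΔT = 62.83 K.
COP_Carnot = T_H/ΔT = 355.59/62.83 = 5.659.
Resistance heating needs Ẇ_res = Q̇_H = 521000 W; the reversible heat pump needs only Ẇ_hp = Q̇_H/COP = 92060 W.
Saving = 521000 − 92060 = 428900 W.

429000 W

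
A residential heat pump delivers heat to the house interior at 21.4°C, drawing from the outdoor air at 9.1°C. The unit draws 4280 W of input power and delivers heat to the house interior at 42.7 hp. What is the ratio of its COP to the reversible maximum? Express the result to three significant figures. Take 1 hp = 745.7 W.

Converting, Q̇_H = 42.70 hp = 31840 W, so COP_actual = Q̇_H/Ẇ = 31840/4280 = 7.440.
In absolute terms T_C = 282.25 K and T_H = 294.55 K, so ΔT = 12.30 K.
COP_Carnot = T_H/ΔT = 294.55/12.30 = 23.95.
η_II = COP_actual/COP_Carnot = 7.440/23.95 = 0.3107.

0.311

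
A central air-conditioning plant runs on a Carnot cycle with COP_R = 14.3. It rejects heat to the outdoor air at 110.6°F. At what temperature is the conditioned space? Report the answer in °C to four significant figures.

For a Carnot refrigerator COP_R = T_C/(T_H − T_C), so T_C = COP·T_H/(1 + COP).
With T_H = 316.82 K, T_C = 14.3 × 316.82/15.30 = 296.11 K.
Converting, 296.11 K = 22.96°C.

22.96 °C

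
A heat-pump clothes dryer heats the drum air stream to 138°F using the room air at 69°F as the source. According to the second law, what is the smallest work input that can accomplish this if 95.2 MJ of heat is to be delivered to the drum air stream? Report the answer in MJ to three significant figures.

In absolute terms T_C = 293.71 K and T_H = 332.04 K, so ΔT = 38.33 K.
The reversible limit is COP_HP = T_H/ΔT = 8.662, so W_min = Q_H/COP = Q_H·ΔT/T_H.
W_min = 95.20 × 38.33/332.04 = 10.99 MJ.

11.0 MJ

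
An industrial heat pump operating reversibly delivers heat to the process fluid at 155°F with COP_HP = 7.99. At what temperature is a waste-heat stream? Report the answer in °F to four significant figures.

COP_HP = T_H/(T_H − T_C) gives T_H − T_C = T_H/COP.
With T_H = 341.48 K, T_C = 341.48 × (1 − 1/7.99) = 298.74 K.
Converting, 298.74 K = 78.07°F.

78.07 °F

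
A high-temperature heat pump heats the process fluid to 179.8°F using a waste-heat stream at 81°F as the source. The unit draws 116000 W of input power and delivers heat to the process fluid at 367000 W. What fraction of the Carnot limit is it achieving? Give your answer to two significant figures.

0.49

COP_actual = Q̇_H/Ẇ = 367000/116000 = 3.164.
In absolute terms T_C = 300.37 K and T_H = 355.26 K, so ΔT = 54.89 K.
COP_Carnot = T_H/ΔT = 355.26/54.89 = 6.472.
η_II = COP_actual/COP_Carnot = 3.164/6.472 = 0.4888.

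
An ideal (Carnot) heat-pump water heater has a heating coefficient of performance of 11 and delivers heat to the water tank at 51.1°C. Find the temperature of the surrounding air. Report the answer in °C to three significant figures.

COP_HP = T_H/(T_H − T_C) gives T_H − T_C = T_H/COP.
With T_H = 324.25 K, T_C = 324.25 × (1 − 1/11) = 294.77 K.
Converting, 294.77 K = 21.62°C.

21.6 °C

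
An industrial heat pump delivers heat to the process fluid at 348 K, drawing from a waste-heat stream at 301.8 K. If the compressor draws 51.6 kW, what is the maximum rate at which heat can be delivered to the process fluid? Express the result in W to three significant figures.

The reservoir spacing is ΔT = 348 − 301.8 = 46.20 K.
COP_Carnot = T_H/ΔT = 348.00/46.20 = 7.532.
Q̇_max = COP_Carnot × Ẇ = 7.532 × 51.60 kW = 388.7 kW = 388700 W.

389000 W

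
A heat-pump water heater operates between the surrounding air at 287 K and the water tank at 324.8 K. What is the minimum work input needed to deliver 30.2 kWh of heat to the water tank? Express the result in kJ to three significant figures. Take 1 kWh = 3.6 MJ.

12700 kJ

The reservoir spacing is ΔT = 324.8 − 287 = 37.80 K.
The reversible limit is COP_HP = T_H/ΔT = 8.593, so W_min = Q_H/COP = Q_H·ΔT/T_H.
W_min = 30.20 × 37.80/324.80 = 3.515 kWh = 12650 kJ.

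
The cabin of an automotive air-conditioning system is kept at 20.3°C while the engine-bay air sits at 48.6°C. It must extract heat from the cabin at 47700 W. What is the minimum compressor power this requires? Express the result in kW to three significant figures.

In absolute terms T_C = 293.45 K and T_H = 321.75 K, so ΔT = 28.30 K.
COP_Carnot = T_C/ΔT = 293.45/28.30 = 10.37.
Ẇ_min = Q̇/COP_Carnot = 47700/10.37 = 4600 W = 4.600 kW.

4.60 kW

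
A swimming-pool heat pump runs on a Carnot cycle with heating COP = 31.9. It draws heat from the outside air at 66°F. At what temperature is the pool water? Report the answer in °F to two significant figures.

83 °F

COP_HP = T_H/(T_H − T_C) rearranges to T_H = COP·T_C/(COP − 1).
With T_C = 292.04 K, T_H = 31.9 × 292.04/30.90 = 301.49 K.
Converting, 301.49 K = 83.01°F.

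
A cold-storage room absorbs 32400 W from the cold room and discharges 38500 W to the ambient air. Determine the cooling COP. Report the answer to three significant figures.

The first law gives Q̇_H = Q̇_C + Ẇ, so the three rates are Q̇_C = 32400, Q̇_H = 38500, Ẇ = 6100 W.
COP_R = Q̇_C/Ẇ = 32400/6100 = 5.311.

5.31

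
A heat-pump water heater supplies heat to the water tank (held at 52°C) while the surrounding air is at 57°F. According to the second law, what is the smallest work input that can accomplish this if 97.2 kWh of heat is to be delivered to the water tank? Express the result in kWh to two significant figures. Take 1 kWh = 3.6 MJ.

11 kWh

In absolute terms T_C = 287.04 K and T_H = 325.15 K, so ΔT = 38.11 K.
The reversible limit is COP_HP = T_H/ΔT = 8.532, so W_min = Q_H/COP = Q_H·ΔT/T_H.
W_min = 97.20 × 38.11/325.15 = 11.39 kWh.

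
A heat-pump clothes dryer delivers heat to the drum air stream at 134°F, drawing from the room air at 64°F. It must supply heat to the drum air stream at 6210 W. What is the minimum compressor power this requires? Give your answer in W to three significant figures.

732 W

In absolute terms T_C = 290.93 K and T_H = 329.82 K, so ΔT = 38.89 K.
COP_Carnot = T_H/ΔT = 329.82/38.89 = 8.481.
Ẇ_min = Q̇/COP_Carnot = 6210/8.481 = 732.2 W.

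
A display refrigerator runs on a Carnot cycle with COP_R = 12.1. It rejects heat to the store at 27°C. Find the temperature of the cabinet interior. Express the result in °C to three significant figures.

4.09 °C

For a Carnot refrigerator COP_R = T_C/(T_H − T_C), so T_C = COP·T_H/(1 + COP).
With T_H = 300.15 K, T_C = 12.1 × 300.15/13.10 = 277.24 K.
Converting, 277.24 K = 4.09°C.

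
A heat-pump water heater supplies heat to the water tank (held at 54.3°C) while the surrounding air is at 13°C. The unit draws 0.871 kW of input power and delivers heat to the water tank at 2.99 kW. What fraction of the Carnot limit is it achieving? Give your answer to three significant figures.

COP_actual = Q̇_H/Ẇ = 2.990/0.8710 = 3.433.
In absolute terms T_C = 286.15 K and T_H = 327.45 K, so ΔT = 41.30 K.
COP_Carnot = T_H/ΔT = 327.45/41.30 = 7.929.
η_II = COP_actual/COP_Carnot = 3.433/7.929 = 0.4330.

0.433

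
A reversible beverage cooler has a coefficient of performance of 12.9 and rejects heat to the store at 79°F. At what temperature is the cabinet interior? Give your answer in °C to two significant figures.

4.6 °C

For a Carnot refrigerator COP_R = T_C/(T_H − T_C), so T_C = COP·T_H/(1 + COP).
With T_H = 299.26 K, T_C = 12.9 × 299.26/13.90 = 277.73 K.
Converting, 277.73 K = 4.58°C.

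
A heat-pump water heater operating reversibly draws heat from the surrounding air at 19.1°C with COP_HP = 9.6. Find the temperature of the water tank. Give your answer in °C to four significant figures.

COP_HP = T_H/(T_H − T_C) rearranges to T_H = COP·T_C/(COP − 1).
With T_C = 292.25 K, T_H = 9.6 × 292.25/8.600 = 326.23 K.
Converting, 326.23 K = 53.08°C.

53.08 °C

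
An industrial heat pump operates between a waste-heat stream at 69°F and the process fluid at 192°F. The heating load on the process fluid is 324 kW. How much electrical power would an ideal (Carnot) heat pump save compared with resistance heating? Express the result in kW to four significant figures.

In absolute terms T_C = 293.71 K and T_H = 362.04 K, so ΔT = 68.33 K.
COP_Carnot = T_H/ΔT = 362.04/68.33 = 5.298.
Resistance heating needs Ẇ_res = Q̇_H = 324.0 kW; the reversible heat pump needs only Ẇ_hp = Q̇_H/COP = 61.15 kW.
Saving = 324.0 − 61.15 = 262.8 kW.

262.8 kW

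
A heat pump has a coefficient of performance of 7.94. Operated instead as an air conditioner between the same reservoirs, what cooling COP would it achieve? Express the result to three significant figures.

6.94

Since Q_H = Q_C + W for any cycle, COP_R = Q_C/W = Q_H/W − 1.
COP_R = 7.94 − 1 = 6.94.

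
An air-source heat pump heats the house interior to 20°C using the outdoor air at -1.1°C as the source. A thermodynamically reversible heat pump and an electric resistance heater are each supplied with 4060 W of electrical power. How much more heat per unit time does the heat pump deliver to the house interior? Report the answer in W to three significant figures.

In absolute terms T_C = 272.05 K and T_H = 293.15 K, so ΔT = 21.10 K.
COP_Carnot = T_H/ΔT = 293.15/21.10 = 13.89.
The heat pump delivers Q̇_H = COP × Ẇ = 56410 W; the resistance heater delivers Ẇ = 4060 W.
Extra = (COP − 1)·Ẇ = 52350 W.

52300 W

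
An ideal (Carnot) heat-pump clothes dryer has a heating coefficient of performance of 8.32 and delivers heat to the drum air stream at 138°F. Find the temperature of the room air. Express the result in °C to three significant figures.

19.0 °C

COP_HP = T_H/(T_H − T_C) gives T_H − T_C = T_H/COP.
With T_H = 332.04 K, T_C = 332.04 × (1 − 1/8.32) = 292.13 K.
Converting, 292.13 K = 18.98°C.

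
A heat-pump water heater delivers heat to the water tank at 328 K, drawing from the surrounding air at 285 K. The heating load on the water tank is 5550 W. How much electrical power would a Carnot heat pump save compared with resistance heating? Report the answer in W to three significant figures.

The reservoir spacing is ΔT = 328 − 285 = 43.00 K.
COP_Carnot = T_H/ΔT = 328.00/43.00 = 7.628.
Resistance heating needs Ẇ_res = Q̇_H = 5550 W; the reversible heat pump needs only Ẇ_hp = Q̇_H/COP = 727.6 W.
Saving = 5550 − 727.6 = 4822 W.

4820 W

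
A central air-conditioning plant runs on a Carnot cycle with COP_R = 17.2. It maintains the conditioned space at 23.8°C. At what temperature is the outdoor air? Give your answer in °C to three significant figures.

COP_R = T_C/(T_H − T_C) gives T_H − T_C = T_C/COP.
With T_C = 296.95 K, T_H = 296.95 × (1 + 1/17.2) = 314.21 K.
Converting, 314.21 K = 41.06°C.

41.1 °C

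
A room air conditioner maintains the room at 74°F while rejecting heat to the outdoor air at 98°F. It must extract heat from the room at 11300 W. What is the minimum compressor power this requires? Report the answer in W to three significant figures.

In absolute terms T_C = 296.48 K and T_H = 309.82 K, so ΔT = 13.33 K.
COP_Carnot = T_C/ΔT = 296.48/13.33 = 22.24.
Ẇ_min = Q̇/COP_Carnot = 11300/22.24 = 508.2 W.

508 W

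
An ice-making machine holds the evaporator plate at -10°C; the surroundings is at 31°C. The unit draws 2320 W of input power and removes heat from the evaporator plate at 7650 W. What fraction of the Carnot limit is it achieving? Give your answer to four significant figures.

COP_actual = Q̇_C/Ẇ = 7650/2320 = 3.297.
In absolute terms T_C = 263.15 K and T_H = 304.15 K, so ΔT = 41.00 K.
COP_Carnot = T_C/ΔT = 263.15/41.00 = 6.418.
η_II = COP_actual/COP_Carnot = 3.297/6.418 = 0.5138.

0.5138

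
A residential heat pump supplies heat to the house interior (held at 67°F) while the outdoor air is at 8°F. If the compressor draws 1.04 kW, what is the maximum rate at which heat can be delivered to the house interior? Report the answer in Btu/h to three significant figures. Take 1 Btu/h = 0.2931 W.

In absolute terms T_C = 259.82 K and T_H = 292.59 K, so ΔT = 32.78 K.
COP_Carnot = T_H/ΔT = 292.59/32.78 = 8.927.
Q̇_max = COP_Carnot × Ẇ = 8.927 × 1.040 kW = 9.284 kW = 31670 Btu/h.

31700 Btu/h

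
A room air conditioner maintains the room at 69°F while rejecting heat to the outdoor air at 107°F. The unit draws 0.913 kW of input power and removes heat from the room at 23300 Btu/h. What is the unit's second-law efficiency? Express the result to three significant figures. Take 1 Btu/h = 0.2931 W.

0.538

Converting, Q̇_C = 23300 Btu/h = 6.829 kW, so COP_actual = Q̇_C/Ẇ = 6.829/0.9130 = 7.480.
In absolute terms T_C = 293.71 K and T_H = 314.82 K, so ΔT = 21.11 K.
COP_Carnot = T_C/ΔT = 293.71/21.11 = 13.91.
η_II = COP_actual/COP_Carnot = 7.480/13.91 = 0.5377.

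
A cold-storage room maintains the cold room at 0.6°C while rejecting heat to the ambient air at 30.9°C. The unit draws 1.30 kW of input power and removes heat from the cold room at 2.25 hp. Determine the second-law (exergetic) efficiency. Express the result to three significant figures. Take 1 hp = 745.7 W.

0.143

Converting, Q̇_C = 2.250 hp = 1.678 kW, so COP_actual = Q̇_C/Ẇ = 1.678/1.300 = 1.291.
In absolute terms T_C = 273.75 K and T_H = 304.05 K, so ΔT = 30.30 K.
COP_Carnot = T_C/ΔT = 273.75/30.30 = 9.035.
η_II = COP_actual/COP_Carnot = 1.291/9.035 = 0.1429.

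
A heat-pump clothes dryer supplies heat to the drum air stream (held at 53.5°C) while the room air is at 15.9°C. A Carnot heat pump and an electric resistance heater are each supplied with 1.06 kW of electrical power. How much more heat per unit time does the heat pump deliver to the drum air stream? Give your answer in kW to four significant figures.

8.149 kW

In absolute terms T_C = 289.05 K and T_H = 326.65 K, so ΔT = 37.60 K.
COP_Carnot = T_H/ΔT = 326.65/37.60 = 8.688.
The heat pump delivers Q̇_H = COP × Ẇ = 9.209 kW; the resistance heater delivers Ẇ = 1.060 kW.
Extra = (COP − 1)·Ẇ = 8.149 kW.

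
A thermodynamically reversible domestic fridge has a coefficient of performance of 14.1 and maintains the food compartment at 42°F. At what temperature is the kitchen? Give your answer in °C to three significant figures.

COP_R = T_C/(T_H − T_C) gives T_H − T_C = T_C/COP.
With T_C = 278.71 K, T_H = 278.71 × (1 + 1/14.1) = 298.47 K.
Converting, 298.47 K = 25.32°C.

25.3 °C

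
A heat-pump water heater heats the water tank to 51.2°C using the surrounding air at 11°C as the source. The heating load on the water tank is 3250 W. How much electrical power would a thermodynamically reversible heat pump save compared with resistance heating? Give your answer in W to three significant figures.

2850 W

In absolute terms T_C = 284.15 K and T_H = 324.35 K, so ΔT = 40.20 K.
COP_Carnot = T_H/ΔT = 324.35/40.20 = 8.068.
Resistance heating needs Ẇ_res = Q̇_H = 3250 W; the reversible heat pump needs only Ẇ_hp = Q̇_H/COP = 402.8 W.
Saving = 3250 − 402.8 = 2847 W.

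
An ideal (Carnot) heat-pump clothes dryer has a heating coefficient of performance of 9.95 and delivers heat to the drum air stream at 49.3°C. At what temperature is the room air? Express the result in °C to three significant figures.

16.9 °C

COP_HP = T_H/(T_H − T_C) gives T_H − T_C = T_H/COP.
With T_H = 322.45 K, T_C = 322.45 × (1 − 1/9.95) = 290.04 K.
Converting, 290.04 K = 16.89°C.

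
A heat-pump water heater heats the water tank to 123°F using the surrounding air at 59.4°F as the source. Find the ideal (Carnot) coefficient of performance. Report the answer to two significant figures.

In absolute terms T_C = 288.37 K and T_H = 323.71 K, so ΔT = 35.33 K.
For a reversible cycle, COP_Carnot = T_H/ΔT = 323.71/35.33 = 9.161.

9.2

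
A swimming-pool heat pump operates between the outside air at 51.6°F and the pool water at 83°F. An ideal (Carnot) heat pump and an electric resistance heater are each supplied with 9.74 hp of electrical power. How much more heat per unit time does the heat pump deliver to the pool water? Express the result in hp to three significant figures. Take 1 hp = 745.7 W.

159 hp

In absolute terms T_C = 284.04 K and T_H = 301.48 K, so ΔT = 17.44 K.
COP_Carnot = T_H/ΔT = 301.48/17.44 = 17.28.
The heat pump delivers Q̇_H = COP × Ẇ = 168.3 hp; the resistance heater delivers Ẇ = 9.740 hp.
Extra = (COP − 1)·Ẇ = 158.6 hp.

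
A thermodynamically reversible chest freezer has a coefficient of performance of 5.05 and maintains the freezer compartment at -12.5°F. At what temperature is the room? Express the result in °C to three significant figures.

COP_R = T_C/(T_H − T_C) gives T_H − T_C = T_C/COP.
With T_C = 248.43 K, T_H = 248.43 × (1 + 1/5.05) = 297.62 K.
Converting, 297.62 K = 24.47°C.

24.5 °C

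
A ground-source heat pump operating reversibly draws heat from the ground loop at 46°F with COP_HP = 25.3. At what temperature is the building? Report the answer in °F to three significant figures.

66.8 °F

COP_HP = T_H/(T_H − T_C) rearranges to T_H = COP·T_C/(COP − 1).
With T_C = 280.93 K, T_H = 25.3 × 280.93/24.30 = 292.49 K.
Converting, 292.49 K = 66.81°F.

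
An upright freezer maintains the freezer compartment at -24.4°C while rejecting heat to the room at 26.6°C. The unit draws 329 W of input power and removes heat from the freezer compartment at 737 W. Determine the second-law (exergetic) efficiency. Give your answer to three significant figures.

0.459

COP_actual = Q̇_C/Ẇ = 737.0/329.0 = 2.240.
In absolute terms T_C = 248.75 K and T_H = 299.75 K, so ΔT = 51.00 K.
COP_Carnot = T_C/ΔT = 248.75/51.00 = 4.877.
η_II = COP_actual/COP_Carnot = 2.240/4.877 = 0.4593.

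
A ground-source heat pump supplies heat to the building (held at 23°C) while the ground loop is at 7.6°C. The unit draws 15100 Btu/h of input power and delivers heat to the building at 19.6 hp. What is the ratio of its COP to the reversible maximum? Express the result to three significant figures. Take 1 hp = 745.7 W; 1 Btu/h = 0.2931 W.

Converting, Q̇_H = 19.60 hp = 49870 Btu/h, so COP_actual = Q̇_H/Ẇ = 49870/15100 = 3.302.
In absolute terms T_C = 280.75 K and T_H = 296.15 K, so ΔT = 15.40 K.
COP_Carnot = T_H/ΔT = 296.15/15.40 = 19.23.
η_II = COP_actual/COP_Carnot = 3.302/19.23 = 0.1717.

0.172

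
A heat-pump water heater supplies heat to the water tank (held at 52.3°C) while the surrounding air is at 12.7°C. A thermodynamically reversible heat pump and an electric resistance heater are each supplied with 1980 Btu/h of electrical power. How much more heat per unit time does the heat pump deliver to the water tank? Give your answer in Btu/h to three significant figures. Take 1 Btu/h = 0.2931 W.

In absolute terms T_C = 285.85 K and T_H = 325.45 K, so ΔT = 39.60 K.
COP_Carnot = T_H/ΔT = 325.45/39.60 = 8.218.
The heat pump delivers Q̇_H = COP × Ẇ = 16270 Btu/h; the resistance heater delivers Ẇ = 1980 Btu/h.
Extra = (COP − 1)·Ẇ = 14290 Btu/h.

14300 Btu/h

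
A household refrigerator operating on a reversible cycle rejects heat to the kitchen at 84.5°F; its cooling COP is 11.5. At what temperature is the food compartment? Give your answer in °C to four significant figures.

For a Carnot refrigerator COP_R = T_C/(T_H − T_C), so T_C = COP·T_H/(1 + COP).
With T_H = 302.32 K, T_C = 11.5 × 302.32/12.50 = 278.13 K.
Converting, 278.13 K = 4.98°C.

4.981 °C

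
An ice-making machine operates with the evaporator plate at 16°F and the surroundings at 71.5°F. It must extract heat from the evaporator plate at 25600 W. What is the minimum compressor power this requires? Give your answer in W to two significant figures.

3000 W

In absolute terms T_C = 264.26 K and T_H = 295.09 K, so ΔT = 30.83 K.
COP_Carnot = T_C/ΔT = 264.26/30.83 = 8.571.
Ẇ_min = Q̇/COP_Carnot = 25600/8.571 = 2987 W.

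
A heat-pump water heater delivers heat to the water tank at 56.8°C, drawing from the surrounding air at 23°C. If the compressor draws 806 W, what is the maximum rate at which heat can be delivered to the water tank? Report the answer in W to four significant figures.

In absolute terms T_C = 296.15 K and T_H = 329.95 K, so ΔT = 33.80 K.
COP_Carnot = T_H/ΔT = 329.95/33.80 = 9.762.
Q̇_max = COP_Carnot × Ẇ = 9.762 × 806.0 W = 7868 W.

7868 W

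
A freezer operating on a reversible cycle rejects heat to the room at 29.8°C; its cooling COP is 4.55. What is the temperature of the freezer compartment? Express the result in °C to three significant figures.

-24.8 °C

For a Carnot refrigerator COP_R = T_C/(T_H − T_C), so T_C = COP·T_H/(1 + COP).
With T_H = 302.95 K, T_C = 4.55 × 302.95/5.550 = 248.36 K.
Converting, 248.36 K = -24.79°C.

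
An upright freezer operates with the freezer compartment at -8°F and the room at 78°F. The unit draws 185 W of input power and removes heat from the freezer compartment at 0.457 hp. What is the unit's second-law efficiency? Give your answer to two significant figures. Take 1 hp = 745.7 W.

Converting, Q̇_C = 0.4570 hp = 340.8 W, so COP_actual = Q̇_C/Ẇ = 340.8/185.0 = 1.842.
In absolute terms T_C = 250.93 K and T_H = 298.71 K, so ΔT = 47.78 K.
COP_Carnot = T_C/ΔT = 250.93/47.78 = 5.252.
η_II = COP_actual/COP_Carnot = 1.842/5.252 = 0.3507.

0.35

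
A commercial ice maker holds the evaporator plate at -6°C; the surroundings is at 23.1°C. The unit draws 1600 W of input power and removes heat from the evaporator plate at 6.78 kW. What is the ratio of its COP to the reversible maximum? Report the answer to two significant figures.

Converting, Q̇_C = 6.780 kW = 6780 W, so COP_actual = Q̇_C/Ẇ = 6780/1600 = 4.238.
In absolute terms T_C = 267.15 K and T_H = 296.25 K, so ΔT = 29.10 K.
COP_Carnot = T_C/ΔT = 267.15/29.10 = 9.180.
η_II = COP_actual/COP_Carnot = 4.238/9.180 = 0.4616.

0.46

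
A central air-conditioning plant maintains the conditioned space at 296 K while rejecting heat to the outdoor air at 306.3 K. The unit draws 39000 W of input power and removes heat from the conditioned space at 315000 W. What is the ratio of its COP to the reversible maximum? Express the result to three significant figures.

COP_actual = Q̇_C/Ẇ = 315000/39000 = 8.077.
The reservoir spacing is ΔT = 306.3 − 296 = 10.30 K.
COP_Carnot = T_C/ΔT = 296.00/10.30 = 28.74.
η_II = COP_actual/COP_Carnot = 8.077/28.74 = 0.2811.

0.281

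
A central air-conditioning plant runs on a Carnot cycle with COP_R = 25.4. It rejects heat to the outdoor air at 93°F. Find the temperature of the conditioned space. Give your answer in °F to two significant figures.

72 °F

For a Carnot refrigerator COP_R = T_C/(T_H − T_C), so T_C = COP·T_H/(1 + COP).
With T_H = 307.04 K, T_C = 25.4 × 307.04/26.40 = 295.41 K.
Converting, 295.41 K = 72.07°F.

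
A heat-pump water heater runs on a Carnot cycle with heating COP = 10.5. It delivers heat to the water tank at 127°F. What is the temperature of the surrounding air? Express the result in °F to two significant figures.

COP_HP = T_H/(T_H − T_C) gives T_H − T_C = T_H/COP.
With T_H = 325.93 K, T_C = 325.93 × (1 − 1/10.5) = 294.89 K.
Converting, 294.89 K = 71.13°F.

71 °F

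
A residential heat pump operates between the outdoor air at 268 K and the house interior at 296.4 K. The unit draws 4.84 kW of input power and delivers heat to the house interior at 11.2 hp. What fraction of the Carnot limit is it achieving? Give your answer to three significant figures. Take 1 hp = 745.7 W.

Converting, Q̇_H = 11.20 hp = 8.352 kW, so COP_actual = Q̇_H/Ẇ = 8.352/4.840 = 1.726.
The reservoir spacing is ΔT = 296.4 − 268 = 28.40 K.
COP_Carnot = T_H/ΔT = 296.40/28.40 = 10.44.
η_II = COP_actual/COP_Carnot = 1.726/10.44 = 0.1653.

0.165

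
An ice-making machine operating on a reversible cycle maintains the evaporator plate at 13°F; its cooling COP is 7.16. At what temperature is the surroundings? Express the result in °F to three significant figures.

79.0 °F

COP_R = T_C/(T_H − T_C) gives T_H − T_C = T_C/COP.
With T_C = 262.59 K, T_H = 262.59 × (1 + 1/7.16) = 299.27 K.
Converting, 299.27 K = 79.02°F.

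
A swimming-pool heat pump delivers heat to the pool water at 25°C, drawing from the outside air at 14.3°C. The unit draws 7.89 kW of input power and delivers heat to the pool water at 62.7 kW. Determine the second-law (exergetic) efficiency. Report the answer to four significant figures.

0.2852

COP_actual = Q̇_H/Ẇ = 62.70/7.890 = 7.947.
In absolute terms T_C = 287.45 K and T_H = 298.15 K, so ΔT = 10.70 K.
COP_Carnot = T_H/ΔT = 298.15/10.70 = 27.86.
η_II = COP_actual/COP_Carnot = 7.947/27.86 = 0.2852.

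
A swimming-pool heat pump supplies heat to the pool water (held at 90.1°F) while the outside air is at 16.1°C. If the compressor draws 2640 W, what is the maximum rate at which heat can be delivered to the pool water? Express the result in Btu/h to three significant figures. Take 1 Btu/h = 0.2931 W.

170000 Btu/h

In absolute terms T_C = 289.25 K and T_H = 305.43 K, so ΔT = 16.18 K.
COP_Carnot = T_H/ΔT = 305.43/16.18 = 18.88.
Q̇_max = COP_Carnot × Ẇ = 18.88 × 2640 W = 49840 W = 170100 Btu/h.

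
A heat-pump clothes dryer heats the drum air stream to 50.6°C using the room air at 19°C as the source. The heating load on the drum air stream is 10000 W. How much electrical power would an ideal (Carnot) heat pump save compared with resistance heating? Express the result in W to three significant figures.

9020 W

In absolute terms T_C = 292.15 K and T_H = 323.75 K, so ΔT = 31.60 K.
COP_Carnot = T_H/ΔT = 323.75/31.60 = 10.25.
Resistance heating needs Ẇ_res = Q̇_H = 10000 W; the reversible heat pump needs only Ẇ_hp = Q̇_H/COP = 976.1 W.
Saving = 10000 − 976.1 = 9024 W.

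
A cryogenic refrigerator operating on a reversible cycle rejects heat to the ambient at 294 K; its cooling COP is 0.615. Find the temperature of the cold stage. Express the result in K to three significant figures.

For a Carnot refrigerator COP_R = T_C/(T_H − T_C), so T_C = COP·T_H/(1 + COP).
With T_H = 294.00 K, T_C = 0.615 × 294.00/1.615 = 111.96 K.

112 K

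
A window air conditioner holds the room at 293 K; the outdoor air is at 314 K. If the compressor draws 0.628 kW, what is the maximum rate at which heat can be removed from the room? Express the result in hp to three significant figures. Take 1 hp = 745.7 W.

The reservoir spacing is ΔT = 314 − 293 = 21.00 K.
COP_Carnot = T_C/ΔT = 293.00/21.00 = 13.95.
Q̇_max = COP_Carnot × Ẇ = 13.95 × 0.6280 kW = 8.762 kW = 11.75 hp.

11.8 hp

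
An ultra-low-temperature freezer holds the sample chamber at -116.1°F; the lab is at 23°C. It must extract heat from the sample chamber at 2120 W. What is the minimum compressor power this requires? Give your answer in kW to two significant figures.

In absolute terms T_C = 190.87 K and T_H = 296.15 K, so ΔT = 105.3 K.
COP_Carnot = T_C/ΔT = 190.87/105.3 = 1.813.
Ẇ_min = Q̇/COP_Carnot = 2120/1.813 = 1169 W = 1.169 kW.

1.2 kW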